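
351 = 351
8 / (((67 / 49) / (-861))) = -5037.49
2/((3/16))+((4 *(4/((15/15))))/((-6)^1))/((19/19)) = 8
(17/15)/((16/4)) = 17/60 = 0.28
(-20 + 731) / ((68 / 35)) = 24885 / 68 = 365.96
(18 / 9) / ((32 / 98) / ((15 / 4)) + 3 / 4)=2.39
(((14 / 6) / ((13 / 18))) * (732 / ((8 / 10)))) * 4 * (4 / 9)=68320 / 13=5255.38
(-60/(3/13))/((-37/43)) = 11180/37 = 302.16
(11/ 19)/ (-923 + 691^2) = 11/ 9054602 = 0.00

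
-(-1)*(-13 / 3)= -13 / 3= -4.33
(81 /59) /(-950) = -81 /56050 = -0.00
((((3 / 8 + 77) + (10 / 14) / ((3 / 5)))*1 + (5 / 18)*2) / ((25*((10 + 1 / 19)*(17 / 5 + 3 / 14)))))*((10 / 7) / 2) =757663 / 12177396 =0.06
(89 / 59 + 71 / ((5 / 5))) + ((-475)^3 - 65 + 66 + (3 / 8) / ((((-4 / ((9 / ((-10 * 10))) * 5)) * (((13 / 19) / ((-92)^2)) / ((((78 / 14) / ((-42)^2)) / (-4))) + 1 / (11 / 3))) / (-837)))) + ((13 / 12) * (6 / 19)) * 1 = -482712191422056493 / 4504088320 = -107172008.43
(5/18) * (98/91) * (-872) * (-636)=6470240/39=165903.59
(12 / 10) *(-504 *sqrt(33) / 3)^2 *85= 95001984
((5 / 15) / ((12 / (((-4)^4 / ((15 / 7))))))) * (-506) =-226688 / 135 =-1679.17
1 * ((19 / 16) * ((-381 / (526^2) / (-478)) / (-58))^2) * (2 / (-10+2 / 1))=-2758059 / 3765604731127315185664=-0.00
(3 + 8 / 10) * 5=19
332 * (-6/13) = -1992/13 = -153.23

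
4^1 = 4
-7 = -7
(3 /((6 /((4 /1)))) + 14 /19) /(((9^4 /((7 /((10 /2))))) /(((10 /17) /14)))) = 52 /2119203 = 0.00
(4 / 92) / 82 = 1 / 1886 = 0.00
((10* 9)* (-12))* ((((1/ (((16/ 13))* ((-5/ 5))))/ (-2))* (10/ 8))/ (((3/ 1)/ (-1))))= 2925/ 16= 182.81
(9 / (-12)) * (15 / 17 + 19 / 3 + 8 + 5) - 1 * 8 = -1575 / 68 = -23.16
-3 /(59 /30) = -90 /59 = -1.53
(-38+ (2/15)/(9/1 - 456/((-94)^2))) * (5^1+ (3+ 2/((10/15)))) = -11262772/26955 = -417.84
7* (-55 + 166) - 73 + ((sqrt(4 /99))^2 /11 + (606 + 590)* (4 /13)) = 1167412 /1089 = 1072.00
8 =8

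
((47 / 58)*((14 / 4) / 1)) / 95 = 329 / 11020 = 0.03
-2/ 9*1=-2/ 9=-0.22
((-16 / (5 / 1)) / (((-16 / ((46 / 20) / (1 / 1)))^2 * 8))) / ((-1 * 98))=529 / 6272000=0.00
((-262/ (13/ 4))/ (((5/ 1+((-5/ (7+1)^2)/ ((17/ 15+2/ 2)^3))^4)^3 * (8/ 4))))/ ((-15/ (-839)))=-3181648183996046430702315847829969816061262686153972188253185900181431041398931456/ 176402011391195187357360262202480055657667877029633483868899297433605909168261875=-18.04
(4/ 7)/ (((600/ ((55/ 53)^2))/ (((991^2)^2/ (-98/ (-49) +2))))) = 116702453957881/ 471912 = 247297068.01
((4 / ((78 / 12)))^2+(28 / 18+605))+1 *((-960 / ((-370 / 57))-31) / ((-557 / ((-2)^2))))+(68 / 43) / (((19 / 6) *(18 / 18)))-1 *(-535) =1141.59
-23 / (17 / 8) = -184 / 17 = -10.82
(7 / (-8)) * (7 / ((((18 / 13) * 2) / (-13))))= 8281 / 288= 28.75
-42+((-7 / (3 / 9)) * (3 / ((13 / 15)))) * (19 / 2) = -19047 / 26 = -732.58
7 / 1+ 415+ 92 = 514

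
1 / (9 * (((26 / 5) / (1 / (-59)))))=-5 / 13806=-0.00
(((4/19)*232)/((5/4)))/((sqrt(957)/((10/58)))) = 128*sqrt(957)/18183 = 0.22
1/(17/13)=13/17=0.76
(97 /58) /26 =97 /1508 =0.06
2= 2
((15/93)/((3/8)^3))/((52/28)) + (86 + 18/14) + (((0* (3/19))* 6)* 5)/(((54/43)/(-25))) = 6773731/76167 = 88.93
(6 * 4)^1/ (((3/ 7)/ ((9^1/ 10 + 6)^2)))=66654/ 25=2666.16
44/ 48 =11/ 12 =0.92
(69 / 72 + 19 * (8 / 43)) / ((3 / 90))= 23185 / 172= 134.80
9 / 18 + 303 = 303.50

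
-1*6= -6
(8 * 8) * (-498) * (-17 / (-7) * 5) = -2709120 / 7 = -387017.14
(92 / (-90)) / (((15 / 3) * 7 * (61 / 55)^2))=-5566 / 234423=-0.02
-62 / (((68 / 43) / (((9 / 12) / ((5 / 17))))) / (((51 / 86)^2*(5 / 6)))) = -80631 / 2752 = -29.30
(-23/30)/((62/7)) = -161/1860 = -0.09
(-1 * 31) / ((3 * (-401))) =31 / 1203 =0.03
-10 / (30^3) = -1 / 2700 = -0.00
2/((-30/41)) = -41/15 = -2.73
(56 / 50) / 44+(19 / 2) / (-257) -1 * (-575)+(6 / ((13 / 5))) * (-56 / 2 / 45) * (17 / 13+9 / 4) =40840137361 / 71664450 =569.88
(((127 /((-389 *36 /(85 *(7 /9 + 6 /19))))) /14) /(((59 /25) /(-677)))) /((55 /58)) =18014749975 /989004492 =18.22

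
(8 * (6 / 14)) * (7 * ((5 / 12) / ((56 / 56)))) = 10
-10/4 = -5/2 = -2.50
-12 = -12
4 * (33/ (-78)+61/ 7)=3018/ 91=33.16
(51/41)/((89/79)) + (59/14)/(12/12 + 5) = 1.81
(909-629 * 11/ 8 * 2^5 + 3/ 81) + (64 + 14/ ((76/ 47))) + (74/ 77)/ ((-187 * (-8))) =-788729885905/ 29546748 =-26694.30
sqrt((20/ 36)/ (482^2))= sqrt(5)/ 1446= 0.00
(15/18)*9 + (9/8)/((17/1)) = 1029/136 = 7.57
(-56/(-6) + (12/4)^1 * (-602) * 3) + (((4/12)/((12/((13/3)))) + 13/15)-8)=-2924467/540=-5415.68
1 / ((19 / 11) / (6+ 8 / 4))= 88 / 19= 4.63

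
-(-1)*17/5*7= 119/5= 23.80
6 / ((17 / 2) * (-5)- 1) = -4 / 29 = -0.14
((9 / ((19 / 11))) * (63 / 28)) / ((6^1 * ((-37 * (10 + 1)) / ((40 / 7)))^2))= 5400 / 14019929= 0.00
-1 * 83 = -83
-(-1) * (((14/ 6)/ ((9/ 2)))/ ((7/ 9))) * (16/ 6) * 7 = 112/ 9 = 12.44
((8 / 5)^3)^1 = 512 / 125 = 4.10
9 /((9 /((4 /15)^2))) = 0.07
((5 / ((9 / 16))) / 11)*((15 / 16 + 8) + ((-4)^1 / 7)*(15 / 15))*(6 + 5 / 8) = 44.79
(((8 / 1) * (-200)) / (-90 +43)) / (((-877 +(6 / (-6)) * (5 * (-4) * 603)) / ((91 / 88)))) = 18200 / 5781611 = 0.00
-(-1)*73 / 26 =73 / 26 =2.81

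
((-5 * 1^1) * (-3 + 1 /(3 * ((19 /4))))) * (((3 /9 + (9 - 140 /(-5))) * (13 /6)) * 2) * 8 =9726080 /513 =18959.22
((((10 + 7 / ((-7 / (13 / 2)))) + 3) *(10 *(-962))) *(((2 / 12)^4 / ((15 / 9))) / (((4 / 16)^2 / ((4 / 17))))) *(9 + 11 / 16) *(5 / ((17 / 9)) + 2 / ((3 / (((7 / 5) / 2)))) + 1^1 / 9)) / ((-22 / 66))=478210681 / 46818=10214.25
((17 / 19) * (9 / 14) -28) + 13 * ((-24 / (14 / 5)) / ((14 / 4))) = -59.26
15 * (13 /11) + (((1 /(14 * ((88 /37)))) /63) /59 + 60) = 355939957 /4579344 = 77.73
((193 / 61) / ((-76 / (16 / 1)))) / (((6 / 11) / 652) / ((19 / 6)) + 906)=-1384196 / 1882747371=-0.00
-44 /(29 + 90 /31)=-1364 /989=-1.38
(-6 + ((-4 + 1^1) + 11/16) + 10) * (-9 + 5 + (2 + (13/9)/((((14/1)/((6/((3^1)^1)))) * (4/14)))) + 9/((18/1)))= -21/16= -1.31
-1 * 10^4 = -10000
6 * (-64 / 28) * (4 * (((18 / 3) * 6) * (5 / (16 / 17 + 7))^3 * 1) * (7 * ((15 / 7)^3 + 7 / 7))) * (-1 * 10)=93524654080 / 250047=374028.30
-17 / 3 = -5.67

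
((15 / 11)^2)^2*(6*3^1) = 911250 / 14641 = 62.24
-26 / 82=-13 / 41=-0.32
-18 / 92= -0.20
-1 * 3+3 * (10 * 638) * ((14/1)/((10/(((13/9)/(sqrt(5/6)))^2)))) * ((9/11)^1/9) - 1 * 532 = 250381/45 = 5564.02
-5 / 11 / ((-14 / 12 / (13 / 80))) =39 / 616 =0.06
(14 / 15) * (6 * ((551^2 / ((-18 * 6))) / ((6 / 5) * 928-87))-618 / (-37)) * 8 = 2.04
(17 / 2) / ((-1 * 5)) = -17 / 10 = -1.70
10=10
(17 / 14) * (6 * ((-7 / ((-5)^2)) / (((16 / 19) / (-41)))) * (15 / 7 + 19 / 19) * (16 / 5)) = 874038 / 875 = 998.90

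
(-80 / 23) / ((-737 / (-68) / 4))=-21760 / 16951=-1.28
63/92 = 0.68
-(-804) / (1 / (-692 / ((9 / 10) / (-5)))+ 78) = 9272800 / 899603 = 10.31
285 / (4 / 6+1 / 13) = 11115 / 29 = 383.28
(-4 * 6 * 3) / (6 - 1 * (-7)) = -72 / 13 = -5.54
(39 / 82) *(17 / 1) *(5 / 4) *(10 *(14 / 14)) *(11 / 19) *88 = 4011150 / 779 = 5149.10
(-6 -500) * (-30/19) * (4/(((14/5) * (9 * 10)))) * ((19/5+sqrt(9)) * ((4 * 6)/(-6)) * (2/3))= -275264/1197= -229.96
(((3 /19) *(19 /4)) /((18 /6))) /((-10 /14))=-7 /20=-0.35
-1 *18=-18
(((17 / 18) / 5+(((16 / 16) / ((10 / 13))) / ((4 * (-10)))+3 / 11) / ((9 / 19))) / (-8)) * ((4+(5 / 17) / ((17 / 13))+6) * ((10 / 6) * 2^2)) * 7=-38009377 / 915552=-41.52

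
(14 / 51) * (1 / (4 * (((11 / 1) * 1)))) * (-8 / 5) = -0.01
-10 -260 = -270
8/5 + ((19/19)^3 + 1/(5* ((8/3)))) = 107/40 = 2.68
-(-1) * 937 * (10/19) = 9370/19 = 493.16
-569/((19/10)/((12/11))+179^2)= -68280/3845129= -0.02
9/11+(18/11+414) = 4581/11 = 416.45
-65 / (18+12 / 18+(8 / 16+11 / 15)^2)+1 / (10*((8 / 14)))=-2212817 / 726760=-3.04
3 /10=0.30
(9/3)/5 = 3/5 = 0.60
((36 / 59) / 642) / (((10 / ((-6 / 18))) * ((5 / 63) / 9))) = -567 / 157825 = -0.00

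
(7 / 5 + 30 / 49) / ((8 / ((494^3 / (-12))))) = -7429126939 / 2940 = -2526913.92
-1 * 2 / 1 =-2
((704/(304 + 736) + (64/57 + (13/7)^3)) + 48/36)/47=12121429/59728305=0.20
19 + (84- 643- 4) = -544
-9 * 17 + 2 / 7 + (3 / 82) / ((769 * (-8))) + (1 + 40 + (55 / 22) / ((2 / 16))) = -323865909 / 3531248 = -91.71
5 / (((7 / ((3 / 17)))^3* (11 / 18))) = 2430 / 18536749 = 0.00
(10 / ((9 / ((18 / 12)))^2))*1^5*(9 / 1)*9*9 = 405 / 2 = 202.50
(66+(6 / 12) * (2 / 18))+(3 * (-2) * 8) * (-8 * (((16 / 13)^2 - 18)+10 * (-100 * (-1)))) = 1149072109 / 3042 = 377735.74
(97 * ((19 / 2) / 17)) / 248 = 1843 / 8432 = 0.22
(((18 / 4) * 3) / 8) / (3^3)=0.06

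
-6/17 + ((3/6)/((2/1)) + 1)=61/68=0.90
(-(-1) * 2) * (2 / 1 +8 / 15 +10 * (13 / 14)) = 2482 / 105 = 23.64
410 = 410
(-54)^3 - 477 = -157941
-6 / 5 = -1.20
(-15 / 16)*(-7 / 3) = 35 / 16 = 2.19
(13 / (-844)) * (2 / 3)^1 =-13 / 1266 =-0.01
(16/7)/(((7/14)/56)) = 256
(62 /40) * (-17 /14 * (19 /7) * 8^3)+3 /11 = -7048417 /2695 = -2615.37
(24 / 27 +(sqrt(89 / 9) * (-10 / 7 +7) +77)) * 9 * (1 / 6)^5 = 13 * sqrt(89) / 6048 +701 / 7776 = 0.11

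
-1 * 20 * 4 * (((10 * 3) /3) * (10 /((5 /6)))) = -9600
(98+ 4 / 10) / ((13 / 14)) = 6888 / 65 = 105.97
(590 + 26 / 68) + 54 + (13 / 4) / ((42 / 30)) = 646.70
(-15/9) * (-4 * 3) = 20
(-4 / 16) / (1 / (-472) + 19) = -118 / 8967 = -0.01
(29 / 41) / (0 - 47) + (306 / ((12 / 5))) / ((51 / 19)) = 183007 / 3854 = 47.48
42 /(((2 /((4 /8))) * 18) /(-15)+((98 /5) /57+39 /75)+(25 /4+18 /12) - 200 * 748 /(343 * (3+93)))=-9123800 /158447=-57.58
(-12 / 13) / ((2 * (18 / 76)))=-76 / 39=-1.95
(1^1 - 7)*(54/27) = -12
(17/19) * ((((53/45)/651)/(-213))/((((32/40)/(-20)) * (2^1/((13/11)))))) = 58565/521650206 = 0.00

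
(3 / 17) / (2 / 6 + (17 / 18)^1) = 54 / 391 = 0.14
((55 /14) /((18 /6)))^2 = 3025 /1764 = 1.71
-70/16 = -4.38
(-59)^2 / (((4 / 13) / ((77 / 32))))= 3484481 / 128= 27222.51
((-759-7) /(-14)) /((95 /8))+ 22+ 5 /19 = 17869 /665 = 26.87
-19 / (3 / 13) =-247 / 3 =-82.33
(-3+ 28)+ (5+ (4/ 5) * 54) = 366/ 5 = 73.20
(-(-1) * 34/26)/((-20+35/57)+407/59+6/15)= -0.11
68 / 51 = 4 / 3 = 1.33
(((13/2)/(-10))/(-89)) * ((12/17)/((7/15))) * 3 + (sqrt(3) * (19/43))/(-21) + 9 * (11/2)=1049211/21182 - 19 * sqrt(3)/903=49.50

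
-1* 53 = -53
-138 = -138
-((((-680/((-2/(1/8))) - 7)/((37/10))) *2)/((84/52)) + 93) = -81491/777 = -104.88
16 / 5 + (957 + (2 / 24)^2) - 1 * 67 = 643109 / 720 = 893.21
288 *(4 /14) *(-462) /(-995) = 38016 /995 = 38.21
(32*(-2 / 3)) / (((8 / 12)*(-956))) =8 / 239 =0.03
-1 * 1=-1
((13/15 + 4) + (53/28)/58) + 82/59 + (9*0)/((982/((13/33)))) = 9038993/1437240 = 6.29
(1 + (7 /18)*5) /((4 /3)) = 53 /24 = 2.21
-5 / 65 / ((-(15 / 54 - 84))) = -18 / 19591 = -0.00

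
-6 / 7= -0.86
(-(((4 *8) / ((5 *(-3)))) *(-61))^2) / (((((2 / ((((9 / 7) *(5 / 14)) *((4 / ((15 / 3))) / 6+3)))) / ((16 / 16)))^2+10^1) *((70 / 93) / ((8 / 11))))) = -1565554845696 / 1141650125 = -1371.31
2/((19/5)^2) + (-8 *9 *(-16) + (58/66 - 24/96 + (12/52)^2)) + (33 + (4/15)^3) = 10743512070719/9059836500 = 1185.84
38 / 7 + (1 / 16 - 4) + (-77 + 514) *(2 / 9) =99391 / 1008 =98.60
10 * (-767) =-7670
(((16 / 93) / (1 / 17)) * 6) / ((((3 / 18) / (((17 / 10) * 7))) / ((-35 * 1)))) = -1359456 / 31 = -43853.42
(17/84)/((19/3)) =17/532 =0.03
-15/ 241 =-0.06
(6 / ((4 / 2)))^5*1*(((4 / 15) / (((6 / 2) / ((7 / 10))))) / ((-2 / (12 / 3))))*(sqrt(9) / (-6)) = 378 / 25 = 15.12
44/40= 11/10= 1.10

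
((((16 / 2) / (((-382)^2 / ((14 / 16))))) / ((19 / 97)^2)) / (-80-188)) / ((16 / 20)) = -329315 / 56471420608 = -0.00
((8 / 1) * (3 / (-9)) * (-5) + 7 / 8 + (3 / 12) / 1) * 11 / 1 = 159.04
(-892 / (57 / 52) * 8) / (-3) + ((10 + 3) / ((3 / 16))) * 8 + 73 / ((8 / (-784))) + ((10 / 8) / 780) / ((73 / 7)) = -11500573777 / 2596464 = -4429.32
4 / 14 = 2 / 7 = 0.29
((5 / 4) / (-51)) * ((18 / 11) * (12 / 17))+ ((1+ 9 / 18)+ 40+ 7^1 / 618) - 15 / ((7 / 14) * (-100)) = 410439163 / 9823110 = 41.78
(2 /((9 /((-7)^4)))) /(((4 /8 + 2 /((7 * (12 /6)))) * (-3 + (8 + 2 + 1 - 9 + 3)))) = 33614 /81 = 414.99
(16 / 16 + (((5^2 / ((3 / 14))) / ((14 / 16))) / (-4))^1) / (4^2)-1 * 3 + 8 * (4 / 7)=-151 / 336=-0.45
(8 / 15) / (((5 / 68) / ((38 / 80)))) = 1292 / 375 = 3.45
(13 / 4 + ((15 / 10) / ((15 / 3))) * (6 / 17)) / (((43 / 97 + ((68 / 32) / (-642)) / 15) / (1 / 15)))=142109268 / 281441035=0.50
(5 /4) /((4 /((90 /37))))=0.76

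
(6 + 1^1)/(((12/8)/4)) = 56/3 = 18.67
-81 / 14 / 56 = -81 / 784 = -0.10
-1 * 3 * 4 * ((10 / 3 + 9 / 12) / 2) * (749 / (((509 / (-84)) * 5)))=605.67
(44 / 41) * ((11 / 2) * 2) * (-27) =-13068 / 41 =-318.73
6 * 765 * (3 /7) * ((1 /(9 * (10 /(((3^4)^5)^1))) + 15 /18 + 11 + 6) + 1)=533478272688 /7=76211181812.57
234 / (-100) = -117 / 50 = -2.34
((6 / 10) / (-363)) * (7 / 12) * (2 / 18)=-7 / 65340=-0.00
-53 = -53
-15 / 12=-5 / 4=-1.25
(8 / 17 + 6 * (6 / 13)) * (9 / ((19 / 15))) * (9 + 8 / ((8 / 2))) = 1063260 / 4199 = 253.22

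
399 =399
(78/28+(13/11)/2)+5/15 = 857/231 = 3.71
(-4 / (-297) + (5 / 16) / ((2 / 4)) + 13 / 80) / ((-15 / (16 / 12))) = -0.07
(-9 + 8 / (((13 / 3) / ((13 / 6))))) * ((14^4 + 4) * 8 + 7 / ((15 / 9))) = -1536821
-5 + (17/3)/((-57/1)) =-872/171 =-5.10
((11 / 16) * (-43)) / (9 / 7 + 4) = -3311 / 592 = -5.59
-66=-66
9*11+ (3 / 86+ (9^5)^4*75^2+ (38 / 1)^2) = 5881270665818789307616451 / 86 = 68386868207195224507168.04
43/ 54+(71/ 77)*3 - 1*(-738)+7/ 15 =15426787/ 20790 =742.03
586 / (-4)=-293 / 2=-146.50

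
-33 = -33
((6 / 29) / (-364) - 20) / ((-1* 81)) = 105563 / 427518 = 0.25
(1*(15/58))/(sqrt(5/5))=0.26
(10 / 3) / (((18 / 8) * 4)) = 10 / 27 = 0.37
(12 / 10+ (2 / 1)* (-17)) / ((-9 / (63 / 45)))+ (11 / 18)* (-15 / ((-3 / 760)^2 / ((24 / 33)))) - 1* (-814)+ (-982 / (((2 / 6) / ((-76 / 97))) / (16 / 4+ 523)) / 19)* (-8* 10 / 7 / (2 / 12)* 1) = -2207814216974 / 458325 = -4817136.78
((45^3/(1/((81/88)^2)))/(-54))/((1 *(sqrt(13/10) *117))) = -2460375 *sqrt(130)/2617472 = -10.72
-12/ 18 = -2/ 3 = -0.67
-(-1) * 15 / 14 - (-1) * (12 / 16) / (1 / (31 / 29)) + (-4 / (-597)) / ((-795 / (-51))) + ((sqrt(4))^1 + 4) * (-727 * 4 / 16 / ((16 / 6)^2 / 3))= -1883490299833 / 4110798720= -458.18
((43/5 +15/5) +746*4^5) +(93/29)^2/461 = 1480854253423/1938505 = 763915.62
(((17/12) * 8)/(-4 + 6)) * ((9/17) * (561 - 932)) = -1113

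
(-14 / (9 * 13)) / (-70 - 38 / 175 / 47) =0.00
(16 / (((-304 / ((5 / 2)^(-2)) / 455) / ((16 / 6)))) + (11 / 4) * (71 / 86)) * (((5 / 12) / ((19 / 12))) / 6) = -779143 / 2235312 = -0.35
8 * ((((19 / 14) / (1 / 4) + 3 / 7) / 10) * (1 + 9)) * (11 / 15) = 3608 / 105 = 34.36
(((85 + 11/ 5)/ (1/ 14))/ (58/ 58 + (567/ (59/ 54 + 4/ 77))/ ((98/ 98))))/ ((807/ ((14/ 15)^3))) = 79710280384/ 32170709503125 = 0.00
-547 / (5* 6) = -547 / 30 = -18.23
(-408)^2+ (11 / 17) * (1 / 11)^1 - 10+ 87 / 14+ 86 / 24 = 237710387 / 1428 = 166463.86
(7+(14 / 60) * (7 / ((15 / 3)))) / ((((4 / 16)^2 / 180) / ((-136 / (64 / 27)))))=-6053292 / 5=-1210658.40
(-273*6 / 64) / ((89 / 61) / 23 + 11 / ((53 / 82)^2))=-1075900371 / 1109562592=-0.97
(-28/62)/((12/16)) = -56/93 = -0.60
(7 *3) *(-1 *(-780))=16380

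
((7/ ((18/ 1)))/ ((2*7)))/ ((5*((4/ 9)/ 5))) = 1/ 16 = 0.06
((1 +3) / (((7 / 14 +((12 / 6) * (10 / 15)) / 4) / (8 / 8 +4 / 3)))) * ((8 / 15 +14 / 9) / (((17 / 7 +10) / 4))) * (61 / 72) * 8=8990912 / 176175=51.03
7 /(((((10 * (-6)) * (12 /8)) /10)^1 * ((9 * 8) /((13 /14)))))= -13 /1296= -0.01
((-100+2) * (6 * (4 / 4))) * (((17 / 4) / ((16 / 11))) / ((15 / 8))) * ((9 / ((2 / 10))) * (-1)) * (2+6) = 329868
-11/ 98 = -0.11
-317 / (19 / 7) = -2219 / 19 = -116.79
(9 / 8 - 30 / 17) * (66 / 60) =-957 / 1360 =-0.70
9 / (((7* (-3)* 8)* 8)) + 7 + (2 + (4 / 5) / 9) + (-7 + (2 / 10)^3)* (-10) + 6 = 8568221 / 100800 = 85.00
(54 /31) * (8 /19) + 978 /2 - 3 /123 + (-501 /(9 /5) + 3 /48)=245089039 /1159152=211.44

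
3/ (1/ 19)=57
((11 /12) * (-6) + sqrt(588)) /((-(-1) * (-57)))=-0.33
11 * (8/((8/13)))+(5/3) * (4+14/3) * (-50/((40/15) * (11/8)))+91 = 1222/33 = 37.03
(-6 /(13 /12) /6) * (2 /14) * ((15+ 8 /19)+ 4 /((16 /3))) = -3687 /1729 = -2.13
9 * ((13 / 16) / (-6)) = -39 / 32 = -1.22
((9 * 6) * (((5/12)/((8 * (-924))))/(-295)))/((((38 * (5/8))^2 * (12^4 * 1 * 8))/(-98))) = -7/647762227200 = -0.00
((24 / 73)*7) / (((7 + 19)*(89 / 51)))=4284 / 84461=0.05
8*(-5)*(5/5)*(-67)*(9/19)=24120/19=1269.47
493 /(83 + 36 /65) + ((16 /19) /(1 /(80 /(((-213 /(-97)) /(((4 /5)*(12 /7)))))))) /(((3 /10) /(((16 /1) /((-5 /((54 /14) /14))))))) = -295895966153 /2512961717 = -117.75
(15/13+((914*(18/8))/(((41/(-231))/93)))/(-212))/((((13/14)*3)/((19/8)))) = 50936131057/11751584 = 4334.41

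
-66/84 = -11/14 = -0.79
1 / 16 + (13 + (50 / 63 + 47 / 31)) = 480353 / 31248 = 15.37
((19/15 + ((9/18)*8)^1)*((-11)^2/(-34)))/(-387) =0.05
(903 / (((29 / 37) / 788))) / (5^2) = 26327868 / 725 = 36314.30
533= 533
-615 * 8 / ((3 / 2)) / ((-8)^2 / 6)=-615 / 2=-307.50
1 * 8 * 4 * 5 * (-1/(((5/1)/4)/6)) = -768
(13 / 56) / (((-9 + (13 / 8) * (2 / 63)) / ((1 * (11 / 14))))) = -117 / 5740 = -0.02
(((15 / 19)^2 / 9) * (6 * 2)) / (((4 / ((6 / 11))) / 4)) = 1800 / 3971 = 0.45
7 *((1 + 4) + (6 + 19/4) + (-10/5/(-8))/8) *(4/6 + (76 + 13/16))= 13146665/1536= 8559.03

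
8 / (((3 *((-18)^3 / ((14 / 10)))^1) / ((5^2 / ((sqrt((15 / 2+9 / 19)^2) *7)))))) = -190 / 662661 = -0.00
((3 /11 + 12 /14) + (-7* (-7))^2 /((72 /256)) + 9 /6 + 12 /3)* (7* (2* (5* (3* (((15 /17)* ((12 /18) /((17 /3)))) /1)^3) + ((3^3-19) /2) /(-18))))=-528479611811746 /21506573979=-24572.93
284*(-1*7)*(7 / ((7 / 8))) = -15904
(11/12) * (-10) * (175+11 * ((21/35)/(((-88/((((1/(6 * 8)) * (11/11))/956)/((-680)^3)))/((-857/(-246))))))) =-91102531559424009427/56791188504576000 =-1604.17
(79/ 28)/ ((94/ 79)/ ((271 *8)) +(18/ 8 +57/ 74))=0.93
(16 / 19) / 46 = 8 / 437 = 0.02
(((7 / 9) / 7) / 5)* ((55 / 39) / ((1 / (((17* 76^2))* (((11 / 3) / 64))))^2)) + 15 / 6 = 50129271899 / 50544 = 991794.71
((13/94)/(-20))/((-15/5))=0.00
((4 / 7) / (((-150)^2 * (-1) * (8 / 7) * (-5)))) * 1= 1 / 225000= 0.00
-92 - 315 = -407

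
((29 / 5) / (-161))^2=841 / 648025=0.00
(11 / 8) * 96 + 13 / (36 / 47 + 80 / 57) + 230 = 2138771 / 5812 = 367.99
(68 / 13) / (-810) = -34 / 5265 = -0.01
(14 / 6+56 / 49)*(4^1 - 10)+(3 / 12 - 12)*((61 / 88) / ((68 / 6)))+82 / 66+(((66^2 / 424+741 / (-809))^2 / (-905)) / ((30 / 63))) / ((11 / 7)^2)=-18781251540323818555 / 919942996973808192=-20.42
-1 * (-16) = 16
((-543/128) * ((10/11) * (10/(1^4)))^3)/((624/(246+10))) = -22625000/17303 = -1307.58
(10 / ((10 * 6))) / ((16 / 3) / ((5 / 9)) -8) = 5 / 48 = 0.10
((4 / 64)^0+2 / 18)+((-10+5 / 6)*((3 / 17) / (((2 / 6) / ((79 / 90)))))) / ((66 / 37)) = -521 / 408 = -1.28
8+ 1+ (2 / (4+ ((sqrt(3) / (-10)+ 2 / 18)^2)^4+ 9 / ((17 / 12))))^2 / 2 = 14638632178516950351904218965765164063309583817600000000000000000 *sqrt(3) / 329468998405274918450474929404051415763606144024208137443814115758617921+ 2971368722465596033907788159914625199698679434974102696214327041827561289 / 329468998405274918450474929404051415763606144024208137443814115758617921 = 9.02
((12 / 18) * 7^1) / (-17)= -14 / 51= -0.27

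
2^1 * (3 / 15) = 2 / 5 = 0.40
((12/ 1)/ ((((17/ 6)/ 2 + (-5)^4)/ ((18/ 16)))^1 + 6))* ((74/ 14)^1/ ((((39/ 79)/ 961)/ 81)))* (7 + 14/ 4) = 18429868683/ 98774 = 186586.23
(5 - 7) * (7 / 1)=-14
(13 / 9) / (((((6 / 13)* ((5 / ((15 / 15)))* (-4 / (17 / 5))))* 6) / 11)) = -31603 / 32400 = -0.98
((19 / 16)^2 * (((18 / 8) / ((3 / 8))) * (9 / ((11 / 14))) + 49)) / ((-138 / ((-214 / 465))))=10004393 / 18070272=0.55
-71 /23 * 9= -639 /23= -27.78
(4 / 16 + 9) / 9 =37 / 36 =1.03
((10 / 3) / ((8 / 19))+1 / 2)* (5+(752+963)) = 43430 / 3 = 14476.67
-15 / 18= -5 / 6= -0.83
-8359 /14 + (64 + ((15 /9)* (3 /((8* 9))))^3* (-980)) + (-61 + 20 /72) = -388070887 /653184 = -594.12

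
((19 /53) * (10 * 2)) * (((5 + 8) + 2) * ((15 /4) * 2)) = 42750 /53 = 806.60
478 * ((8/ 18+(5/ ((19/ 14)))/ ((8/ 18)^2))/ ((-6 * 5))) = -6243397/ 20520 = -304.26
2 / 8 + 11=45 / 4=11.25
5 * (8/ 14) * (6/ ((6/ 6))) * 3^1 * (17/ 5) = 1224/ 7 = 174.86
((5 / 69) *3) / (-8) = -5 / 184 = -0.03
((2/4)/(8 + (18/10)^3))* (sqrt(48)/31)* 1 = 250* sqrt(3)/53599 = 0.01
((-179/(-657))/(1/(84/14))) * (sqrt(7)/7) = 358 * sqrt(7)/1533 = 0.62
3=3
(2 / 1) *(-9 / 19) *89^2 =-142578 / 19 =-7504.11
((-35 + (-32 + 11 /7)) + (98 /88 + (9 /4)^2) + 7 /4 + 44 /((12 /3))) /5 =-57291 /6160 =-9.30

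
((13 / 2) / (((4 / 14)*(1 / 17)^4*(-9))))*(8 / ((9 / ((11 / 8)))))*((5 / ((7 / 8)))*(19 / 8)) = -1134632785 / 324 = -3501953.04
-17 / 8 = -2.12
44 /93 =0.47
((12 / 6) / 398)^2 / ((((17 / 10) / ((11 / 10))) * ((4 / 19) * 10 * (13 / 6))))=627 / 175036420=0.00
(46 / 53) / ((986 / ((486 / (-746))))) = -0.00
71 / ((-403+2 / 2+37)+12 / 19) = -1349 / 6923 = -0.19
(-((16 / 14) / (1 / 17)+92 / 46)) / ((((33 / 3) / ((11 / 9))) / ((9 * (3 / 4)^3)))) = -9.04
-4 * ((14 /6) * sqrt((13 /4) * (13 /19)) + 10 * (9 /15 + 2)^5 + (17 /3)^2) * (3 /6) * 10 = -27455596 /1125- 910 * sqrt(19) /57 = -24474.56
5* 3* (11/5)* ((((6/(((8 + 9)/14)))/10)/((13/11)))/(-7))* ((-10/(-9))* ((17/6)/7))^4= -148618250/1843096437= -0.08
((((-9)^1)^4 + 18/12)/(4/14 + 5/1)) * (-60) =-2756250/37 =-74493.24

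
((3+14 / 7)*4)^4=160000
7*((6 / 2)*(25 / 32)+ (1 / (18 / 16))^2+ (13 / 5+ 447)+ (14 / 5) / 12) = 8218637 / 2592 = 3170.77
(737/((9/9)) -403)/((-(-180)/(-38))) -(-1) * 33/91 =-287258/4095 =-70.15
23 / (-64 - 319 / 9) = -207 / 895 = -0.23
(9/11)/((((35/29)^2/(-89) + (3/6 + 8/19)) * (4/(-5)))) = -12799179/11321926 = -1.13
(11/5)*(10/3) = 7.33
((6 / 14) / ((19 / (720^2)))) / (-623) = -1555200 / 82859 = -18.77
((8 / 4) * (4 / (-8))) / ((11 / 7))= -7 / 11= -0.64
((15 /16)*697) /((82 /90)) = 11475 /16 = 717.19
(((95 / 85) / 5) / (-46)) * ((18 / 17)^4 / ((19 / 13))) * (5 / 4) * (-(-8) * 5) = -6823440 / 32656711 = -0.21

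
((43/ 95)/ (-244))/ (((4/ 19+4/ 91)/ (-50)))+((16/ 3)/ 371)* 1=4526945/ 11949168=0.38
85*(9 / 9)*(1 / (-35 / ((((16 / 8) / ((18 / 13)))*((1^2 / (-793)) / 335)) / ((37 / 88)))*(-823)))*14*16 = -47872 / 5600395665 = -0.00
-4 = -4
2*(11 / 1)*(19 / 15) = 418 / 15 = 27.87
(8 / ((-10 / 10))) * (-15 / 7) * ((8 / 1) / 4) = 240 / 7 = 34.29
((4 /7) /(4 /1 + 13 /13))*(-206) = -824 /35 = -23.54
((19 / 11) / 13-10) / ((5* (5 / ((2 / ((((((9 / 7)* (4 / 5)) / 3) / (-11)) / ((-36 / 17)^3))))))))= -4517856 / 18785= -240.50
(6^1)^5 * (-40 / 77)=-311040 / 77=-4039.48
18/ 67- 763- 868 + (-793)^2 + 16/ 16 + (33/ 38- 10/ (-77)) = 122961515573/ 196042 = 627220.27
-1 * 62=-62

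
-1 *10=-10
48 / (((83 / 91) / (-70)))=-305760 / 83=-3683.86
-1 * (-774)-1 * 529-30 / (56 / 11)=6695 / 28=239.11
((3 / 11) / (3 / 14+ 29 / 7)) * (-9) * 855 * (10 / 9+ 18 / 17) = -11922120 / 11407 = -1045.16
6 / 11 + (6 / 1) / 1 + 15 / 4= 453 / 44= 10.30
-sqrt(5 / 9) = -sqrt(5) / 3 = -0.75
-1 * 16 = -16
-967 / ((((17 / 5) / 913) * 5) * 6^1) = -882871 / 102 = -8655.60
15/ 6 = 5/ 2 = 2.50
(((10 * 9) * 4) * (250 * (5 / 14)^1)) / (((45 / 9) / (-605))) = -27225000 / 7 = -3889285.71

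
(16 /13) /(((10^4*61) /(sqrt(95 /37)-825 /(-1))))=sqrt(3515) /18338125 + 33 /19825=0.00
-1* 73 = -73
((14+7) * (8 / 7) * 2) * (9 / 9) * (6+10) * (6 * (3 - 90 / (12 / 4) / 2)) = -55296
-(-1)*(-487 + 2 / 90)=-21914 / 45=-486.98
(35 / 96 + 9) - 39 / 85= 8.91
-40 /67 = -0.60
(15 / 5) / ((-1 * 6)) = -1 / 2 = -0.50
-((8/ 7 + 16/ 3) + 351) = -7507/ 21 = -357.48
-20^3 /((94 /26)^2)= -1352000 /2209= -612.04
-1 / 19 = -0.05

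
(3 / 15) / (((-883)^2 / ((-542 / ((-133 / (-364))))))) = -28184 / 74070455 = -0.00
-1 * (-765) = 765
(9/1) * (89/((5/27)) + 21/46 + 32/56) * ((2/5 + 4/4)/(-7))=-6978789/8050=-866.93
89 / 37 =2.41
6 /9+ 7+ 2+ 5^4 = 1904 /3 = 634.67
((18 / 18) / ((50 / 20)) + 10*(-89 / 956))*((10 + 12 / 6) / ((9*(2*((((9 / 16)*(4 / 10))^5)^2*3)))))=-98566144000000000 / 277780490613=-354834.65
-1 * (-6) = 6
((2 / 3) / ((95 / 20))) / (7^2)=8 / 2793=0.00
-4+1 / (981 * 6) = -23543 / 5886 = -4.00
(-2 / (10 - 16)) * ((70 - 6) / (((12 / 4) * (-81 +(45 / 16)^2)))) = -16384 / 168399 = -0.10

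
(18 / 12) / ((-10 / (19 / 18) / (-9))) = 57 / 40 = 1.42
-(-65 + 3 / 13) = 842 / 13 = 64.77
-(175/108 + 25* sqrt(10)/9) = -25* sqrt(10)/9-175/108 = -10.40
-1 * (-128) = 128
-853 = -853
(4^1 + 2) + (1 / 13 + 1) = 92 / 13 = 7.08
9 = 9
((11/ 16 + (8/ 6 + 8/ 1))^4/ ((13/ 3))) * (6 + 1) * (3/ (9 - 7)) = 28822722019/ 1179648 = 24433.32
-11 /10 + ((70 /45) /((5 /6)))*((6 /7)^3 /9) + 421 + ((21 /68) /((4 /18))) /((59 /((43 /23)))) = 3798755211 /9043048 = 420.07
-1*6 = -6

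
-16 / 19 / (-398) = 8 / 3781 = 0.00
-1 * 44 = -44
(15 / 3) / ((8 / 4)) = 5 / 2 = 2.50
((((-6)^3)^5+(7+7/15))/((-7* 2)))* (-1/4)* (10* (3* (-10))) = 17631936921320/7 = 2518848131617.14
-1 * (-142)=142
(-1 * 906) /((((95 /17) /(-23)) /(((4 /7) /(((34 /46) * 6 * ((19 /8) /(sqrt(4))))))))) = 5112256 /12635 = 404.61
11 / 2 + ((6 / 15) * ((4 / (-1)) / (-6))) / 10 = 829 / 150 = 5.53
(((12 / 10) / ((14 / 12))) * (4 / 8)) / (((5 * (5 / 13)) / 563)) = 131742 / 875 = 150.56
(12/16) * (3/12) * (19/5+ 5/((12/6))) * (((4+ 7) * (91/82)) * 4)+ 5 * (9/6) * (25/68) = 3369963/55760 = 60.44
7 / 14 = 1 / 2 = 0.50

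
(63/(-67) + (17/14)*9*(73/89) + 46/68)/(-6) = -3086767/2128791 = -1.45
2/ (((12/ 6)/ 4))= 4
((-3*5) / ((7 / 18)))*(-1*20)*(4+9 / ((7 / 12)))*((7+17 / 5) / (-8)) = -954720 / 49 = -19484.08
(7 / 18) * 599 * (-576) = -134176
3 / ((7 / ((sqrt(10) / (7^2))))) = 3 * sqrt(10) / 343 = 0.03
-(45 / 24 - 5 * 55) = 2185 / 8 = 273.12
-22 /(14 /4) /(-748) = 1 /119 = 0.01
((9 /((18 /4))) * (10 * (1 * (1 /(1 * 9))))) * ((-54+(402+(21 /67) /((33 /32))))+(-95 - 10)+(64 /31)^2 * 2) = 396353820 /708257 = 559.62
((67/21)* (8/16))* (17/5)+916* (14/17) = 2712403/3570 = 759.78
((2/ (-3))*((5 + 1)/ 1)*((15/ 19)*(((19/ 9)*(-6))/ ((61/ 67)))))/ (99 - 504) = -536/ 4941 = -0.11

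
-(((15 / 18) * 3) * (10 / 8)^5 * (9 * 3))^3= -8741007.92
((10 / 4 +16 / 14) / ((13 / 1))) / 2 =51 / 364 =0.14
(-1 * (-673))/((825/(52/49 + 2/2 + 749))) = 24767746/40425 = 612.68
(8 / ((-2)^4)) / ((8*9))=1 / 144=0.01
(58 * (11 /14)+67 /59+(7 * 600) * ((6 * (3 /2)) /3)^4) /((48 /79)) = 559989.37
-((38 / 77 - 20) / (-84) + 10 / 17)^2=-2034641449 / 3022580484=-0.67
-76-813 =-889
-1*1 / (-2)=0.50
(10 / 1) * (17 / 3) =170 / 3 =56.67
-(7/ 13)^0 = -1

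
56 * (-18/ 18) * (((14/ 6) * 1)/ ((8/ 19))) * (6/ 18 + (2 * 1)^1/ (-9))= -931/ 27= -34.48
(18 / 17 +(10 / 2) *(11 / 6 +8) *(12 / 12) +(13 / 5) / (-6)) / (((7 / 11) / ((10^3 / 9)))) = 27933400 / 3213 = 8693.87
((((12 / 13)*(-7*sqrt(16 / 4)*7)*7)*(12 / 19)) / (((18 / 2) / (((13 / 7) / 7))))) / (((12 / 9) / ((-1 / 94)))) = 84 / 893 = 0.09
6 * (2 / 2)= 6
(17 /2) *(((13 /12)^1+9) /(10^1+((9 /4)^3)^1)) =16456 /4107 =4.01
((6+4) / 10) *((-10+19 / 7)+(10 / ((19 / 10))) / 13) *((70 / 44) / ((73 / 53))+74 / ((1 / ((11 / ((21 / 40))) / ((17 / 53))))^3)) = -17930829659809164786955 / 126341253820782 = -141923790.67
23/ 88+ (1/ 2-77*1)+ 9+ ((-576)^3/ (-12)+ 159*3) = 1401457883/ 88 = 15925657.76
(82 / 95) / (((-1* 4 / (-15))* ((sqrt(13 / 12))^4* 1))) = 2.76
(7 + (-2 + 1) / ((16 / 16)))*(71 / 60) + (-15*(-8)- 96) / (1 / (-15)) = -3529 / 10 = -352.90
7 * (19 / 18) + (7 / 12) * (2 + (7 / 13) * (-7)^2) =11207 / 468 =23.95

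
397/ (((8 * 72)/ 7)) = 4.82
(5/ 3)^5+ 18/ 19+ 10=109919/ 4617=23.81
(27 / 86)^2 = 0.10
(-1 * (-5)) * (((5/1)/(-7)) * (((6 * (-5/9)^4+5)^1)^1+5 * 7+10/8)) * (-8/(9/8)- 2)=1360.86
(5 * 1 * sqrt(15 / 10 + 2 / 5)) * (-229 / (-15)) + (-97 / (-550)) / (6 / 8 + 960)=194 / 1056825 + 229 * sqrt(190) / 30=105.22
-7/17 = -0.41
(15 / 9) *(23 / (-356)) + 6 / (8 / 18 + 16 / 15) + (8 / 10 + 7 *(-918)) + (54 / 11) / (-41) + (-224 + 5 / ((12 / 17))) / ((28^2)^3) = -126691790855867599949 / 19729446810501120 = -6421.46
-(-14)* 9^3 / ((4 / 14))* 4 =142884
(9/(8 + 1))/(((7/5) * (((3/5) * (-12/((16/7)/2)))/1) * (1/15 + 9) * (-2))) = 125/19992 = 0.01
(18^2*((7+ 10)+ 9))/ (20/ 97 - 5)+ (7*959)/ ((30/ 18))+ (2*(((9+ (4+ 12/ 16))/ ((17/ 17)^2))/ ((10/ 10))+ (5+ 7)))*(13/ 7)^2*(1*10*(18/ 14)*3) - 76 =480913954/ 53165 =9045.69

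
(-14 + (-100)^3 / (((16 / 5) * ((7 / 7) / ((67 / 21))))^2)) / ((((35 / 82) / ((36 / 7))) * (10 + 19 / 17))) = -2444435207474 / 2268945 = -1077344.41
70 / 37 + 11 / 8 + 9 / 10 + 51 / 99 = 228671 / 48840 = 4.68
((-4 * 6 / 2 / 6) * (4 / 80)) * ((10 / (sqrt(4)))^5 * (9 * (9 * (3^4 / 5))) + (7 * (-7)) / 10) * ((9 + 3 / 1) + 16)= -287043407 / 25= -11481736.28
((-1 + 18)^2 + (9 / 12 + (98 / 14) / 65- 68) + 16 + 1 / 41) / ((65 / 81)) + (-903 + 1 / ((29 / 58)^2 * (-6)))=-1262246911 / 2078700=-607.23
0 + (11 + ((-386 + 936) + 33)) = 594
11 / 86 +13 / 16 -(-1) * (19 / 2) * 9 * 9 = 530063 / 688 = 770.44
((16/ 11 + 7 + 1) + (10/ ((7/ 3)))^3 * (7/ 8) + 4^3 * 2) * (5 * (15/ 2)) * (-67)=-558845325/ 1078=-518409.39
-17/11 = -1.55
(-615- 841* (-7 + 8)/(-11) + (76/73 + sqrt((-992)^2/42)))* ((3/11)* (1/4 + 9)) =-11977344/8833 + 4588* sqrt(42)/77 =-969.83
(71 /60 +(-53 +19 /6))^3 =-921167317 /8000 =-115145.91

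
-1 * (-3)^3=27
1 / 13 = 0.08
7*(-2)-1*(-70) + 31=87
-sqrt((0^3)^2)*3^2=0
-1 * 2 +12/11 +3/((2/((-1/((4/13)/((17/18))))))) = -2911/528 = -5.51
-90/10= -9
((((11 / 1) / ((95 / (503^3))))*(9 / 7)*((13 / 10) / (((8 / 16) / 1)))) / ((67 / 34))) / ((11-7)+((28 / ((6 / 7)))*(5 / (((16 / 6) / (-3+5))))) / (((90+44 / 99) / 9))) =9066002190750648 / 5871680675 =1544021.67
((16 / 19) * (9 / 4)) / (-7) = -36 / 133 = -0.27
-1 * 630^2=-396900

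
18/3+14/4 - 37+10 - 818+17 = -1637/2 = -818.50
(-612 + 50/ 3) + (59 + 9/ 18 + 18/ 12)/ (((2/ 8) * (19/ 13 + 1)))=-496.21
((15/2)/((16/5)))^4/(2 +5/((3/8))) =94921875/48234496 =1.97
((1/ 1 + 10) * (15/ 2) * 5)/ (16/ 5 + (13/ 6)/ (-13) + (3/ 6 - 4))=-883.93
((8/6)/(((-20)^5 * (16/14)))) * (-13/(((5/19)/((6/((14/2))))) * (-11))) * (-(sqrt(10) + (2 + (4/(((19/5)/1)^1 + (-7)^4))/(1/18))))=83733/29392000000 + 247 * sqrt(10)/176000000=0.00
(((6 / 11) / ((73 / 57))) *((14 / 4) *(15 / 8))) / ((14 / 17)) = 43605 / 12848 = 3.39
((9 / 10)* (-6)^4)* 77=449064 / 5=89812.80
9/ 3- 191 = -188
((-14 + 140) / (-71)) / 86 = -63 / 3053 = -0.02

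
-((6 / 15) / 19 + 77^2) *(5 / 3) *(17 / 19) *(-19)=9575369 / 57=167988.93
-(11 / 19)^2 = -121 / 361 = -0.34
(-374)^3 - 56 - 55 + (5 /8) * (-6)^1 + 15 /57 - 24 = -3975845949 /76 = -52313762.49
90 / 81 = 1.11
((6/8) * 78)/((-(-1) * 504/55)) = 715/112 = 6.38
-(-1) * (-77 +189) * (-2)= -224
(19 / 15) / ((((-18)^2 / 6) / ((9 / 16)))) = 19 / 1440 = 0.01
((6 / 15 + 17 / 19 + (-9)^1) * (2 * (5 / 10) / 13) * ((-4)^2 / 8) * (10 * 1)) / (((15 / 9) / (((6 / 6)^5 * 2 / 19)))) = -17568 / 23465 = -0.75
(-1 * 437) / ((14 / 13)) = -5681 / 14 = -405.79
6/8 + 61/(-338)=385/676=0.57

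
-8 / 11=-0.73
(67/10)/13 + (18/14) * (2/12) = 0.73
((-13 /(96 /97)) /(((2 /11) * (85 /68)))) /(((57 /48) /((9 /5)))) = -41613 /475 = -87.61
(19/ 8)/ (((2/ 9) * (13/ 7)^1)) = 1197/ 208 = 5.75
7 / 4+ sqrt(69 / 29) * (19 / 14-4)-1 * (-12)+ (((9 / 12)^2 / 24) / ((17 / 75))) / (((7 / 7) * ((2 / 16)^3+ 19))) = 1011135 / 73508-37 * sqrt(2001) / 406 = 9.68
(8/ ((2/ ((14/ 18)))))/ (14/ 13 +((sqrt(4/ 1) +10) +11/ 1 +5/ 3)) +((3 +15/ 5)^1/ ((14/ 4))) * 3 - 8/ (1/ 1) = -14423/ 5271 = -2.74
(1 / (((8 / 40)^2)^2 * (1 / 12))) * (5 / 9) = 12500 / 3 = 4166.67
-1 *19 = -19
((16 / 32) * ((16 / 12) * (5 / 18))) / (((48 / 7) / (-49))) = -1715 / 1296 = -1.32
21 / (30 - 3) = 7 / 9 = 0.78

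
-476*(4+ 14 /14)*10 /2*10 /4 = -29750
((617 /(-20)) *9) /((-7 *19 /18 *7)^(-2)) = -742766.02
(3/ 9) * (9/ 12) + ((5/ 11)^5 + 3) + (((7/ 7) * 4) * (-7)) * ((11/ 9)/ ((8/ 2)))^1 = -30648241/ 5797836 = -5.29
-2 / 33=-0.06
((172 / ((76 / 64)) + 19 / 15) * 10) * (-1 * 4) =-5844.35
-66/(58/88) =-100.14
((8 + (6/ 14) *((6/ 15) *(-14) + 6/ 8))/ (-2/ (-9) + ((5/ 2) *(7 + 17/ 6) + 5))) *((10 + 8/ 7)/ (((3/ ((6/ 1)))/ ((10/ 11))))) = 2327832/ 578347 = 4.02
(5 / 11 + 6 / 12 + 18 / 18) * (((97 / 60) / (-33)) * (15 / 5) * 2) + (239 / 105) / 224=-535371 / 948640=-0.56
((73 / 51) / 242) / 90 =73 / 1110780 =0.00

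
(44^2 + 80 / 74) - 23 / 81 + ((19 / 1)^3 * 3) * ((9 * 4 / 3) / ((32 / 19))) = 3561584981 / 23976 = 148547.92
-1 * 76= -76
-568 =-568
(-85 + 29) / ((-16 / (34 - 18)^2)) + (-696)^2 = 485312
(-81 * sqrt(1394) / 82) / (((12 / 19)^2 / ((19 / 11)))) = -61731 * sqrt(1394) / 14432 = -159.70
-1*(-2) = 2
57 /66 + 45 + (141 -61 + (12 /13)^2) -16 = 411641 /3718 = 110.72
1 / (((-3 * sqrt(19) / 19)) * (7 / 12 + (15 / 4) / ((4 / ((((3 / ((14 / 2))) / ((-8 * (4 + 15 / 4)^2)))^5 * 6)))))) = -55101970477145289628 * sqrt(19) / 96428448335003731969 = -2.49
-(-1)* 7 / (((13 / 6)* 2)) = 21 / 13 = 1.62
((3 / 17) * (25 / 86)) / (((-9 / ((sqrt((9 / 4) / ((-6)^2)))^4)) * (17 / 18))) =-75 / 3181312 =-0.00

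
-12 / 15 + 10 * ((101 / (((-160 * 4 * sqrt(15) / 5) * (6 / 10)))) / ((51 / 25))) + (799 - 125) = 3366 / 5 - 12625 * sqrt(15) / 29376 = 671.54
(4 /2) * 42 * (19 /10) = 159.60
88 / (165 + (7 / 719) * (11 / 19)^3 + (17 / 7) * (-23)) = 3037878536 / 3767823663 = 0.81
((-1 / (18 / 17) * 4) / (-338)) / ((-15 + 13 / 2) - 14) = -34 / 68445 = -0.00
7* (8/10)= 28/5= 5.60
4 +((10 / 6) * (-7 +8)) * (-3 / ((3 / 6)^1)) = -6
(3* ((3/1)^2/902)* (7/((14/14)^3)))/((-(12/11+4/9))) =-1701/12464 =-0.14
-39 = -39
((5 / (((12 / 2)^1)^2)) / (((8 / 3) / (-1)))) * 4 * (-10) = 25 / 12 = 2.08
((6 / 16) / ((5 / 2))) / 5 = 3 / 100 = 0.03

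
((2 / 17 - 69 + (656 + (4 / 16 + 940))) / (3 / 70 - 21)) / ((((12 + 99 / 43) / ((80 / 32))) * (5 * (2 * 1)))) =-31262161 / 24539976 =-1.27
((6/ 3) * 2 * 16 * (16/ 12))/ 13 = 256/ 39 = 6.56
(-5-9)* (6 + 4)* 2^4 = -2240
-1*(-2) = 2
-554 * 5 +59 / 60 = -166141 / 60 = -2769.02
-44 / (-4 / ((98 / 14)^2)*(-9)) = -539 / 9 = -59.89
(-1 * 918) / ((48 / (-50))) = 3825 / 4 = 956.25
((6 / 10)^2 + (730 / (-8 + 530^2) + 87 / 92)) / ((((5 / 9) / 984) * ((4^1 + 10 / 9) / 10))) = 4210352222994 / 928699175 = 4533.60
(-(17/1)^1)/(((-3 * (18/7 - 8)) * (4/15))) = -595/152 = -3.91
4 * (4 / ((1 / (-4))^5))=-16384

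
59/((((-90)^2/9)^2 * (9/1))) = 59/7290000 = 0.00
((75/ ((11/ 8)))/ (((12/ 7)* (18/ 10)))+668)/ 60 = 33941/ 2970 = 11.43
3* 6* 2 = 36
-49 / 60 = -0.82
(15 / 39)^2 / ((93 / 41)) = 1025 / 15717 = 0.07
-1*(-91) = 91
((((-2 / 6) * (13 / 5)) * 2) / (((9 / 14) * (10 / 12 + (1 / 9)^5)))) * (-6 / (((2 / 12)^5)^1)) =74282697216 / 492085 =150955.01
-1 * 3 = -3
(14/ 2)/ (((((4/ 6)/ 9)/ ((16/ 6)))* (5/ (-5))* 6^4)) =-7/ 36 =-0.19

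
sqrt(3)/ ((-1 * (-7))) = sqrt(3)/ 7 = 0.25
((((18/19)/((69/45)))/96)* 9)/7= 405/48944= 0.01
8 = 8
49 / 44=1.11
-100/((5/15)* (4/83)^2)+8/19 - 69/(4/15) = -4918229/38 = -129427.08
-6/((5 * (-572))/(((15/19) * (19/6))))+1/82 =409/23452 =0.02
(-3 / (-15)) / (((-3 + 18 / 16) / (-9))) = 24 / 25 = 0.96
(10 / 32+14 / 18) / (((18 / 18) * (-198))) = -0.01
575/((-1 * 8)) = -575/8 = -71.88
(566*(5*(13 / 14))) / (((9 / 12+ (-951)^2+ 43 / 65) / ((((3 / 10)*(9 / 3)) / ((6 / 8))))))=5739240 / 1646012389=0.00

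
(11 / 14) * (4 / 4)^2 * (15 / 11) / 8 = 15 / 112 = 0.13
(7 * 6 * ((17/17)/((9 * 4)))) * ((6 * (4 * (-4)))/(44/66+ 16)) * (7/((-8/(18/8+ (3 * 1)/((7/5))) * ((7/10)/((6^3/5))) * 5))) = 39852/125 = 318.82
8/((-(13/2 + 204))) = -0.04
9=9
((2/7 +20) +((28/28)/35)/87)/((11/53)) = 3273863/33495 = 97.74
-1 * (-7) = 7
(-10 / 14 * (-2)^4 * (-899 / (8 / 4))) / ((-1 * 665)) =-7192 / 931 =-7.73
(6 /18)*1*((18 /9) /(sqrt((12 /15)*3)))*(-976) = -976*sqrt(15) /9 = -420.00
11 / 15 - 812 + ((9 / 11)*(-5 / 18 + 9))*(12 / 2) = -126794 / 165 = -768.45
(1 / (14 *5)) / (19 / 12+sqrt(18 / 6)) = -114 / 2485+72 *sqrt(3) / 2485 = 0.00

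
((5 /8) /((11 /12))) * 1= 15 /22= 0.68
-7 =-7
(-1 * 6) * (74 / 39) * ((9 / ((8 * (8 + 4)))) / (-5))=111 / 520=0.21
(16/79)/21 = 16/1659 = 0.01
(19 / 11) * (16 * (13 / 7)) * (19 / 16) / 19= 247 / 77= 3.21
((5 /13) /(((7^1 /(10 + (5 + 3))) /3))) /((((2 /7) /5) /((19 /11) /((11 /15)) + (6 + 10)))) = 1499175 /1573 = 953.07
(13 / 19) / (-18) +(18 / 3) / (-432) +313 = 428113 / 1368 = 312.95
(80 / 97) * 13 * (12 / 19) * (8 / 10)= 9984 / 1843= 5.42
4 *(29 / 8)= 29 / 2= 14.50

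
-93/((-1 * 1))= 93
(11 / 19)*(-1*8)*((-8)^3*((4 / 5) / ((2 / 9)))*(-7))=-5677056 / 95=-59758.48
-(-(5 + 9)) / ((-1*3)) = -14 / 3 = -4.67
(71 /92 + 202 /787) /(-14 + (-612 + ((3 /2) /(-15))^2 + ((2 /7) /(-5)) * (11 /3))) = -39092025 /23803158919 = -0.00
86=86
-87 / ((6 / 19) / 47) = -25897 / 2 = -12948.50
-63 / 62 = -1.02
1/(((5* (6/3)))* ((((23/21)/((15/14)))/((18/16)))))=81/736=0.11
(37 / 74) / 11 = 1 / 22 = 0.05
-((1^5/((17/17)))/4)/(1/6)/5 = -3/10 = -0.30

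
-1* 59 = -59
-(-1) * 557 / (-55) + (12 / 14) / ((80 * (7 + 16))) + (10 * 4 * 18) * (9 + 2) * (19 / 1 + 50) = 546469.87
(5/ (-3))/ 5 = -1/ 3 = -0.33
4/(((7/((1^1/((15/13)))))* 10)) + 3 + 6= 4751/525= 9.05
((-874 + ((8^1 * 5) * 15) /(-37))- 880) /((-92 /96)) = 1571952 /851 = 1847.18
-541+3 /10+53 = -4877 /10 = -487.70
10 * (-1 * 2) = -20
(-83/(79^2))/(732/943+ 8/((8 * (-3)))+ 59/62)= -14558034/1526529877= -0.01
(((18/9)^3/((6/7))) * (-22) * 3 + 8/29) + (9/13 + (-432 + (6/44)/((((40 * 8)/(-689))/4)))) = -695505819/663520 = -1048.21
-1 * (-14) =14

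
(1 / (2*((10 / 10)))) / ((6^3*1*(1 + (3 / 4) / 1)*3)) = 1 / 2268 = 0.00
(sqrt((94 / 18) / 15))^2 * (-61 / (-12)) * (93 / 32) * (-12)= -88877 / 1440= -61.72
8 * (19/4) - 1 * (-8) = 46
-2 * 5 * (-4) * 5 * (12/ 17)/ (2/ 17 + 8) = 400/ 23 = 17.39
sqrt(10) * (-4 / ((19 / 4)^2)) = -64 * sqrt(10) / 361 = -0.56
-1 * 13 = -13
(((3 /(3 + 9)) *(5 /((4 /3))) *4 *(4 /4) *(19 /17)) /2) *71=20235 /136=148.79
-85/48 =-1.77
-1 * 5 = -5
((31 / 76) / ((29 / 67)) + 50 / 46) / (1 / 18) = 925839 / 25346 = 36.53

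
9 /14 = 0.64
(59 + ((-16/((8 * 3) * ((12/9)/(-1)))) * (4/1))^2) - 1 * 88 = -25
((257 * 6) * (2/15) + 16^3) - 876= 17128/5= 3425.60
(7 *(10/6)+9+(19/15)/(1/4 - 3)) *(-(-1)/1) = 3334/165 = 20.21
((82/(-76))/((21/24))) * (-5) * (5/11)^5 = 2562500/21419783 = 0.12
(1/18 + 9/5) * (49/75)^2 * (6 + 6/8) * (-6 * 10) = -400967/1250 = -320.77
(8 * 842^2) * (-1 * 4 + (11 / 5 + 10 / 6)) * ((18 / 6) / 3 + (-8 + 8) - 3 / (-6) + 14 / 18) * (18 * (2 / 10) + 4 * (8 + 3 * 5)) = -111154211776 / 675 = -164672906.33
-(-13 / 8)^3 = 2197 / 512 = 4.29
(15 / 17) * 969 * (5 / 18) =475 / 2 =237.50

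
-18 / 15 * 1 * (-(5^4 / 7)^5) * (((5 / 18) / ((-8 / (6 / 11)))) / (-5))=19073486328125 / 739508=25792129.81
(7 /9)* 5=3.89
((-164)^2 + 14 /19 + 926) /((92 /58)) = 333268 /19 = 17540.42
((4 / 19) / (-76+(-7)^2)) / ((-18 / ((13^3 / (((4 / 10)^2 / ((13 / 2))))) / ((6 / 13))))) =9282325 / 110808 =83.77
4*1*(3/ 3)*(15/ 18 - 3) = -8.67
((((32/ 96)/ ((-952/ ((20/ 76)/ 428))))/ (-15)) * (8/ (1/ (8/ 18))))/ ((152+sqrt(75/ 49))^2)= 7925197/ 3587403981841457481 - 3920 * sqrt(3)/ 188810735886392499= 0.00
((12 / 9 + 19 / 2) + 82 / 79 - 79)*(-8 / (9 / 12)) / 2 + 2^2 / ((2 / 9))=267350 / 711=376.02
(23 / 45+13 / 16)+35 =26153 / 720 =36.32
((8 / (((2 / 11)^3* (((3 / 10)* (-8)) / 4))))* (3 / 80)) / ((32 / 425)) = -565675 / 512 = -1104.83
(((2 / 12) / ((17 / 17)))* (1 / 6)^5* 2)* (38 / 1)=19 / 11664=0.00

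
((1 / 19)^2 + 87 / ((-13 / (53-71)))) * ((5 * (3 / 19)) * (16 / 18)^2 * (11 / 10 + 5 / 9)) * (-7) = -18868754464 / 21667581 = -870.83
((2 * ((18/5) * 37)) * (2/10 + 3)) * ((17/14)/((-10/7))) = -90576/125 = -724.61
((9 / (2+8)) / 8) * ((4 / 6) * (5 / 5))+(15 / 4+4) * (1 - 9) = -2477 / 40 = -61.92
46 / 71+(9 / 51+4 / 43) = 47613 / 51901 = 0.92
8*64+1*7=519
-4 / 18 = -2 / 9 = -0.22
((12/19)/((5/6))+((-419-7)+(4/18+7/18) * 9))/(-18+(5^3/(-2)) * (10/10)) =5.21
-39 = -39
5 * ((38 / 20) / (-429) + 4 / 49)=16229 / 42042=0.39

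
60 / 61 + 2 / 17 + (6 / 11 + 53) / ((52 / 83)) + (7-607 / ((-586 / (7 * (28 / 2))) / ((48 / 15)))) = 418.41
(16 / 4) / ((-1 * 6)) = -2 / 3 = -0.67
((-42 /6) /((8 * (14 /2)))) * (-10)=1.25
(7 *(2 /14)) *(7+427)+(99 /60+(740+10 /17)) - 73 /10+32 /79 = 31408561 /26860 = 1169.34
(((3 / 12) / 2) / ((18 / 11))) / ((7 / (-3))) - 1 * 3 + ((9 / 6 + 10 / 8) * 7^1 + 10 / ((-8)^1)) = 14.97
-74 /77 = -0.96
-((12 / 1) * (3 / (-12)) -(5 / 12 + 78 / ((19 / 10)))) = 10139 / 228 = 44.47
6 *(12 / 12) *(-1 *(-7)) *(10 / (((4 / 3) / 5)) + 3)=1701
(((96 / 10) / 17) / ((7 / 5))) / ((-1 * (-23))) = 48 / 2737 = 0.02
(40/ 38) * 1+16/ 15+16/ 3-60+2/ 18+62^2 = 3241787/ 855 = 3791.56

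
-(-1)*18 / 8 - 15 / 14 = 33 / 28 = 1.18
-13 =-13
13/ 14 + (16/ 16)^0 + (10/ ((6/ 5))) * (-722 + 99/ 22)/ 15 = -24991/ 63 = -396.68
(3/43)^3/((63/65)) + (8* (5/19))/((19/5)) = 111380195/200914189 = 0.55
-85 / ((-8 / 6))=255 / 4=63.75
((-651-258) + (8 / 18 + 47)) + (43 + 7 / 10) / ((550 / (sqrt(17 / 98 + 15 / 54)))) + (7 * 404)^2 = 437 * sqrt(199) / 115500 + 71970502 / 9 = 7996722.50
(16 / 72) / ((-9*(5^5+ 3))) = -1 / 126684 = -0.00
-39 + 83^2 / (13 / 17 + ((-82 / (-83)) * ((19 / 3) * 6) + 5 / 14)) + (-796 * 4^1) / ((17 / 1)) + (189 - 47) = 1218969225 / 12984073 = 93.88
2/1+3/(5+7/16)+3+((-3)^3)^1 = -622/29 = -21.45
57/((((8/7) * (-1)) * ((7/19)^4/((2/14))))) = -7428297/19208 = -386.73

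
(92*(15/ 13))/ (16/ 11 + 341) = 15180/ 48971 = 0.31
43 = 43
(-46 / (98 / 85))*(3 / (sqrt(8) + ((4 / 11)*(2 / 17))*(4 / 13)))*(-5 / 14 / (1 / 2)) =-285156300 / 2027004119 + 173303741325*sqrt(2) / 8108016476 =30.09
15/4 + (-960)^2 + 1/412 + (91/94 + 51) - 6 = 4461706297/4841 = 921649.72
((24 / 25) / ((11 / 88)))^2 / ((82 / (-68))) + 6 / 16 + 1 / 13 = -129146729 / 2665000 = -48.46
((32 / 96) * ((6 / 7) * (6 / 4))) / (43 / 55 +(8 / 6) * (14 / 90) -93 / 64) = -285120 / 308623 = -0.92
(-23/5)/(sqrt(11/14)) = -23 * sqrt(154)/55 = -5.19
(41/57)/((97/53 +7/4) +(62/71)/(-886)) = 273389476/1360376535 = 0.20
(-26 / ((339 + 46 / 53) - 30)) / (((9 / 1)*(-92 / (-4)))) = -0.00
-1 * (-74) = 74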